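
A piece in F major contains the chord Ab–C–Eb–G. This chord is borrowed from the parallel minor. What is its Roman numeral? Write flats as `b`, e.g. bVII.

bIIImaj7

In F major scale degree 3 is A; Ab is its lowered form, from F minor. Diatonically F major has Am (iii) on that degree; Ab–C–Eb–G is instead the major-seventh chord native to F minor, so it takes the label bIIImaj7.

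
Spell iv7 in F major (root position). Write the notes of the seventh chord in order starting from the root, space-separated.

Bb Db F Ab

The root, Bb, is scale degree 4 — the same note in F major and F minor; only the chord quality changes. Stacking thirds in F minor on Bb gives Bb–Db–F–Ab.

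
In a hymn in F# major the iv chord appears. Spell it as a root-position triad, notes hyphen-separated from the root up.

iv is built on scale degree 4, which is B in both F# major and its parallel. Building the minor chord from the parallel minor on B: B–D–F#.

B-D-F#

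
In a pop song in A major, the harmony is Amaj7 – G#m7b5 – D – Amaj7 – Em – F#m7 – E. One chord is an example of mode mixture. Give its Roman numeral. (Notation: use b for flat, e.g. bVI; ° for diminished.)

A major has the diatonic set A, Bm, C#m, D, E, F#m, G#dim. Amaj7, G#m7b5, D, F#m7 and E all belong to that set. Em (E–G–B) is not: scale degree 5 in A major carries E (V). In A minor the chord on that degree is Em, so here it functions as v, borrowed from the parallel minor.

v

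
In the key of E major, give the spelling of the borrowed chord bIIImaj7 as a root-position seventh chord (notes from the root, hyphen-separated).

G-B-D-F#

Scale degree 3 in E major is G#. bIIImaj7 uses the lowered form, G, taken from E minor. In E minor the chord on G is G–B–D–F#.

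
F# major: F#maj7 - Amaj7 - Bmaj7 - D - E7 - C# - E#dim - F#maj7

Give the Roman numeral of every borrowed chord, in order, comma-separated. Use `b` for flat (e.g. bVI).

F# major has the diatonic set F#, G#m, A#m, B, C#, D#m, E#dim. F#maj7, Bmaj7, C# and E#dim all belong to that set. Amaj7 (A–C#–E–G#) doesn't fit — on degree 3 F# major would have A#m (iii). Amaj7 is the degree-3 chord of F# minor, so it is the borrowed bIIImaj7. D (D–F#–A) doesn't fit — on degree 6 F# major would have D#m (vi). D is the degree-6 chord of F# minor, so it is the borrowed bVI. But E7 (E–G#–B–D) is foreign: the diatonic vii° on degree 7 is E#dim, whereas E7 comes from F# minor. It is labeled bVII7.

bIIImaj7, bVI, bVII7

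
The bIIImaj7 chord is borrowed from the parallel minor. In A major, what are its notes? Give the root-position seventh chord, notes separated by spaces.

C E G B

bIIImaj7 is built on the lowered scale degree 3. In A major degree 3 is C#; lowered it becomes C. Stacking thirds in A minor on C gives C–E–G–B.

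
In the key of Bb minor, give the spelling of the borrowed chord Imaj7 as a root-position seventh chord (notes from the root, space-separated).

The root, Bb, is scale degree 1 — the same note in Bb minor and Bb major; only the chord quality changes. Building the major-seventh chord from the parallel major on Bb: Bb–D–F–A.

Bb D F A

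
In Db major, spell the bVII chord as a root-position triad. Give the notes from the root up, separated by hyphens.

The root of bVII is the lowered 7th degree: C becomes Cb. In Db minor the chord on Cb is Cb–Eb–Gb.

Cb-Eb-Gb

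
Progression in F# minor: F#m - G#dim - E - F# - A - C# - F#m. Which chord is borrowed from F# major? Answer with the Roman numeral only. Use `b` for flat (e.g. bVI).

F# minor has the diatonic set F#m, G#dim, A, Bm, C#, D, E (with V from harmonic minor). Of the given chords, F#m, G#dim, E, A and C# are diatonic. F# (F#–A#–C#) is not: scale degree 1 in F# minor carries F#m (i). In F# major the chord on that degree is F#, so here it functions as I, borrowed from the parallel major.

I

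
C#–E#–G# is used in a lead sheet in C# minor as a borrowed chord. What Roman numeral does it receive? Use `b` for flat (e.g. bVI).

The root C# is the diatonic 1st degree of C# minor; the borrowing shows in the chord quality. C#–E#–G# is a major chord — the form found in C# major, not the diatonic i (C#m). Borrowed into C# minor it is written I.

I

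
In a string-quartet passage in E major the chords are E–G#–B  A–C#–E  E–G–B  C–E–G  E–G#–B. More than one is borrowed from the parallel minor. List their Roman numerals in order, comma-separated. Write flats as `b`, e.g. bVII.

E major has the diatonic set E, F#m, G#m, A, B, C#m, D#dim. E–G#–B = E and A–C#–E = A are both diatonic. E–G–B is not: scale degree 1 in E major carries E (I). In E minor the chord on that degree is Em, so here it functions as i, borrowed from the parallel minor. C–E–G is not: scale degree 6 in E major carries C#m (vi). In E minor the chord on that degree is C, so here it functions as bVI, borrowed from the parallel minor.

i, bVI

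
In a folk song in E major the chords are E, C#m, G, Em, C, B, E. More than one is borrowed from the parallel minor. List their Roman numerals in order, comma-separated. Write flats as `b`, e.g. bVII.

bIII, i, bVI

The diatonic triads in E major are E, F#m, G#m, A, B, C#m, D#dim. E, C#m and B all belong to that set. G (G–B–D) is not: scale degree 3 in E major carries G#m (iii). In E minor the chord on that degree is G, so here it functions as bIII, borrowed from the parallel minor. Em (E–G–B) is not: scale degree 1 in E major carries E (I). In E minor the chord on that degree is Em, so here it functions as i, borrowed from the parallel minor. C (C–E–G) doesn't fit — on degree 6 E major would have C#m (vi). C is the degree-6 chord of E minor, so it is the borrowed bVI.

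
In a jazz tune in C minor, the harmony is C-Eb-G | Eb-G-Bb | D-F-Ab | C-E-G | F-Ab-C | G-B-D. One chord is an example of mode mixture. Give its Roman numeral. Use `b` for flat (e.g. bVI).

The diatonic triads in C minor (with V from harmonic minor) are Cm, Ddim, Eb, Fm, G, Ab, Bb. C–Eb–G = Cm, Eb–G–Bb = Eb, D–F–Ab = Ddim, F–Ab–C = Fm and G–B–D = G are all diatonic. But C–E–G is foreign: the diatonic i on degree 1 is Cm, whereas C comes from C major. It is labeled I.

I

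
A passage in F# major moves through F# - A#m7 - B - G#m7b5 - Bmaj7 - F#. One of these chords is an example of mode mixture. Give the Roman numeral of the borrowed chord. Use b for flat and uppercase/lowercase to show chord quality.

iiø7

F# major has the diatonic set F#, G#m, A#m, B, C#, D#m, E#dim. F#, A#m7, B and Bmaj7 all belong to that set. G#m7b5 (G#–B–D–F#) doesn't fit — on degree 2 F# major would have G#m (ii). G#m7b5 is the degree-2 chord of F# minor, so it is the borrowed iiø7.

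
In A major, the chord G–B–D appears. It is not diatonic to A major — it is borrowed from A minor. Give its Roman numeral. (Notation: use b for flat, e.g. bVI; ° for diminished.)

bVII

G is the lowered form of scale degree 7 in A major (the diatonic degree 7 is G#). The diatonic chord on degree 7 would be G#dim (vii°), but G–B–D is the major chord from A minor. As a borrowed chord it is labeled bVII.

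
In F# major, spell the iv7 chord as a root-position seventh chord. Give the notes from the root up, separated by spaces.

iv7 is built on scale degree 4, which is B in both F# major and its parallel. Stacking thirds in F# minor on B gives B–D–F#–A.

B D F# A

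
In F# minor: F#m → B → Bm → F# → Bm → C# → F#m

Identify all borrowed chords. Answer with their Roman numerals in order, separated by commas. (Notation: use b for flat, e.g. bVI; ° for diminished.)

IV, I

In F# minor (with V from harmonic minor) the diatonic chords are F#m, G#dim, A, Bm, C#, D, E. F#m, Bm and C# all belong to that set. B (B–D#–F#) is not: scale degree 4 in F# minor carries Bm (iv). In F# major the chord on that degree is B, so here it functions as IV, borrowed from the parallel major. F# (F#–A#–C#) is not: scale degree 1 in F# minor carries F#m (i). In F# major the chord on that degree is F#, so here it functions as I, borrowed from the parallel major.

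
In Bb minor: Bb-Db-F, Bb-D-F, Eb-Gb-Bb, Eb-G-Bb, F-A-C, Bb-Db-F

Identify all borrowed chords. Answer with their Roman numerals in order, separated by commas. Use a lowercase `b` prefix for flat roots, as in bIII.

The diatonic triads in Bb minor (with V from harmonic minor) are Bbm, Cdim, Db, Ebm, F, Gb, Ab. Bb–Db–F = Bbm, Eb–Gb–Bb = Ebm and F–A–C = F are all diatonic. Bb–D–F doesn't fit — on degree 1 Bb minor would have Bbm (i). Bb is the degree-1 chord of Bb major, so it is the borrowed I. But Eb–G–Bb is foreign: the diatonic iv on degree 4 is Ebm, whereas Eb comes from Bb major. It is labeled IV.

I, IV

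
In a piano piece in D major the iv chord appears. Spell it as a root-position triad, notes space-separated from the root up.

iv is built on scale degree 4, which is G in both D major and its parallel. Building the minor chord from the parallel minor on G: G–Bb–D.

G Bb D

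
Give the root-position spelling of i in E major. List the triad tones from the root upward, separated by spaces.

i is built on scale degree 1, which is E in both E major and its parallel. Stacking thirds in E minor on E gives E–G–B.

E G B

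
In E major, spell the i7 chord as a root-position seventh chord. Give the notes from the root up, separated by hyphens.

i7 is built on scale degree 1, which is E in both E major and its parallel. Stacking thirds in E minor on E gives E–G–B–D.

E-G-B-D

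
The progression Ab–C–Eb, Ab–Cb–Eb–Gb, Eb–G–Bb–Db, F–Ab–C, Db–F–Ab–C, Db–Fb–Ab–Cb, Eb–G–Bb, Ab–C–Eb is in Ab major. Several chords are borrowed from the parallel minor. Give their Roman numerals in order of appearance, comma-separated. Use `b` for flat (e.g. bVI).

i7, iv7

In Ab major the diatonic chords are Ab, Bbm, Cm, Db, Eb, Fm, Gdim. Of the given chords, Ab–C–Eb = Ab, Eb–G–Bb–Db = Eb7, F–Ab–C = Fm, Db–F–Ab–C = Dbmaj7 and Eb–G–Bb = Eb are diatonic. Ab–Cb–Eb–Gb is not: scale degree 1 in Ab major carries Ab (I). In Ab minor the chord on that degree is Abm7, so here it functions as i7, borrowed from the parallel minor. But Db–Fb–Ab–Cb is foreign: the diatonic IV on degree 4 is Db, whereas Dbm7 comes from Ab minor. It is labeled iv7.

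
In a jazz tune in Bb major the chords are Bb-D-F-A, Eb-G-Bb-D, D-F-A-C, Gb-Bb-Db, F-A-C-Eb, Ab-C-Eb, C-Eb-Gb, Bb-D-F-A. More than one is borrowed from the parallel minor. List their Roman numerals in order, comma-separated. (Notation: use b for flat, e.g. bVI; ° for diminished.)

In Bb major the diatonic chords are Bb, Cm, Dm, Eb, F, Gm, Adim. Of the given chords, Bb–D–F–A = Bbmaj7, Eb–G–Bb–D = Ebmaj7, D–F–A–C = Dm7 and F–A–C–Eb = F7 are diatonic. Gb–Bb–Db is not: scale degree 6 in Bb major carries Gm (vi). In Bb minor the chord on that degree is Gb, so here it functions as bVI, borrowed from the parallel minor. Ab–C–Eb is not: scale degree 7 in Bb major carries Adim (vii°). In Bb minor the chord on that degree is Ab, so here it functions as bVII, borrowed from the parallel minor. But C–Eb–Gb is foreign: the diatonic ii on degree 2 is Cm, whereas Cdim comes from Bb minor. It is labeled ii°.

bVI, bVII, ii°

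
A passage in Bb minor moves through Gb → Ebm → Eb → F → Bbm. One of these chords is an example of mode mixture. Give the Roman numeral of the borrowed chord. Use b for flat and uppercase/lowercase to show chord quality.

The diatonic triads in Bb minor (with V from harmonic minor) are Bbm, Cdim, Db, Ebm, F, Gb, Ab. Gb, Ebm, F and Bbm are all diatonic. Eb (Eb–G–Bb) is not: scale degree 4 in Bb minor carries Ebm (iv). In Bb major the chord on that degree is Eb, so here it functions as IV, borrowed from the parallel major.

IV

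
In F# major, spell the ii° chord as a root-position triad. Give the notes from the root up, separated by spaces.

G# B D

ii° is built on scale degree 2, which is G# in both F# major and its parallel. Stacking thirds in F# minor on G# gives G#–B–D.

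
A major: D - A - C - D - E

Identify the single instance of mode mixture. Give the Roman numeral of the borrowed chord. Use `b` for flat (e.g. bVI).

bIII

A major has the diatonic set A, Bm, C#m, D, E, F#m, G#dim. D, A and E are all diatonic. C (C–E–G) doesn't fit — on degree 3 A major would have C#m (iii). C is the degree-3 chord of A minor, so it is the borrowed bIII.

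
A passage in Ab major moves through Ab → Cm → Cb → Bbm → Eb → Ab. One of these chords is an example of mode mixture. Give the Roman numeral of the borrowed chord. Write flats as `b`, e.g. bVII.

bIII

In Ab major the diatonic chords are Ab, Bbm, Cm, Db, Eb, Fm, Gdim. Ab, Cm, Bbm and Eb all belong to that set. Cb (Cb–Eb–Gb) doesn't fit — on degree 3 Ab major would have Cm (iii). Cb is the degree-3 chord of Ab minor, so it is the borrowed bIII.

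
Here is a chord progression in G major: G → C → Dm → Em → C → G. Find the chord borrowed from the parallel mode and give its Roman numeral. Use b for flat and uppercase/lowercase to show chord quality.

G major has the diatonic set G, Am, Bm, C, D, Em, F#dim. G, C and Em are all diatonic. Dm (D–F–A) doesn't fit — on degree 5 G major would have D (V). Dm is the degree-5 chord of G minor, so it is the borrowed v.

v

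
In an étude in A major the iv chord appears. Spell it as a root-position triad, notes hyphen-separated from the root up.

The root, D, is scale degree 4 — the same note in A major and A minor; only the chord quality changes. Building the minor chord from the parallel minor on D: D–F–A.

D-F-A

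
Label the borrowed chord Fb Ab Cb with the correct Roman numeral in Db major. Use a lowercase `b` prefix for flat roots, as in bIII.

bIII

In Db major scale degree 3 is F; Fb is its lowered form, from Db minor. The diatonic chord on degree 3 would be Fm (iii), but Fb–Ab–Cb is the major chord from Db minor. As a borrowed chord it is labeled bIII.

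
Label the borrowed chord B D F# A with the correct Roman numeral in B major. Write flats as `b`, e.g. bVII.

i7

B is scale degree 1 in B major. The diatonic chord on degree 1 would be B (I), but B–D–F#–A is the minor-seventh chord from B minor. As a borrowed chord it is labeled i7.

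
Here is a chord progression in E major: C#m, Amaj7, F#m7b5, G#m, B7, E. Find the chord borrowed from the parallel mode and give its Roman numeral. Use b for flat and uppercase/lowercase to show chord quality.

iiø7

E major has the diatonic set E, F#m, G#m, A, B, C#m, D#dim. C#m, Amaj7, G#m, B7 and E are all diatonic. F#m7b5 (F#–A–C–E) doesn't fit — on degree 2 E major would have F#m (ii). F#m7b5 is the degree-2 chord of E minor, so it is the borrowed iiø7.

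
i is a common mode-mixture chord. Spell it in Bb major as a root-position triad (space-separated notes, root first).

The root, Bb, is scale degree 1 — the same note in Bb major and Bb minor; only the chord quality changes. Stacking thirds in Bb minor on Bb gives Bb–Db–F.

Bb Db F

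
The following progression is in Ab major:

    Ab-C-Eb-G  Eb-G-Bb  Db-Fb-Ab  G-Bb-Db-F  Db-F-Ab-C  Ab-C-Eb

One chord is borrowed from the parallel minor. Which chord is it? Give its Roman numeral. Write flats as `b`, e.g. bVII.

The diatonic triads in Ab major are Ab, Bbm, Cm, Db, Eb, Fm, Gdim. Of the given chords, Ab–C–Eb–G = Abmaj7, Eb–G–Bb = Eb, G–Bb–Db–F = Gm7b5, Db–F–Ab–C = Dbmaj7 and Ab–C–Eb = Ab are diatonic. Db–Fb–Ab doesn't fit — on degree 4 Ab major would have Db (IV). Dbm is the degree-4 chord of Ab minor, so it is the borrowed iv.

iv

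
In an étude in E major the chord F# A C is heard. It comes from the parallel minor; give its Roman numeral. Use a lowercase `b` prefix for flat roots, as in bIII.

ii°

The root F# is the diatonic 2nd degree of E major; the borrowing shows in the chord quality. The diatonic chord on degree 2 would be F#m (ii), but F#–A–C is the diminished chord from E minor. As a borrowed chord it is labeled ii°.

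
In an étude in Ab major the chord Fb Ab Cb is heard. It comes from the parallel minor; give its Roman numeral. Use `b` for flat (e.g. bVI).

bVI

Fb is the lowered form of scale degree 6 in Ab major (the diatonic degree 6 is F). Fb–Ab–Cb is a major chord — the form found in Ab minor, not the diatonic vi (Fm). Borrowed into Ab major it is written bVI.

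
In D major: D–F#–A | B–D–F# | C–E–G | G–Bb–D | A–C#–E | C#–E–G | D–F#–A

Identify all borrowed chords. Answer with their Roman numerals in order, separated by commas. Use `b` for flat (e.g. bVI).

bVII, iv

D major has the diatonic set D, Em, F#m, G, A, Bm, C#dim. Of the given chords, D–F#–A = D, B–D–F# = Bm, A–C#–E = A and C#–E–G = C#dim are diatonic. C–E–G doesn't fit — on degree 7 D major would have C#dim (vii°). C is the degree-7 chord of D minor, so it is the borrowed bVII. G–Bb–D doesn't fit — on degree 4 D major would have G (IV). Gm is the degree-4 chord of D minor, so it is the borrowed iv.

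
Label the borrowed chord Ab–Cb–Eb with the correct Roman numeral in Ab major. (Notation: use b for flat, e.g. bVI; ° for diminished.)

The root Ab is the diatonic 1st degree of Ab major; the borrowing shows in the chord quality. Ab–Cb–Eb is a minor chord — the form found in Ab minor, not the diatonic I (Ab). Borrowed into Ab major it is written i.

i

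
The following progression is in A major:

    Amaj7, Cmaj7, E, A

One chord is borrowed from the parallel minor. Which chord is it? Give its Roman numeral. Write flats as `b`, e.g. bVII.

bIIImaj7

In A major the diatonic chords are A, Bm, C#m, D, E, F#m, G#dim. Amaj7, E and A all belong to that set. But Cmaj7 (C–E–G–B) is foreign: the diatonic iii on degree 3 is C#m, whereas Cmaj7 comes from A minor. It is labeled bIIImaj7.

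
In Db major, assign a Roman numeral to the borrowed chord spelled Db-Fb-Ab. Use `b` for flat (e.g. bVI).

Db is scale degree 1 in Db major. Diatonically Db major has Db (I) on that degree; Db–Fb–Ab is instead the minor chord native to Db minor, so it takes the label i.

i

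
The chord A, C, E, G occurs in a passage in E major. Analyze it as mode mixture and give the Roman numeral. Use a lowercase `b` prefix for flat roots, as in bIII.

iv7

A is scale degree 4 in E major. The diatonic chord on degree 4 would be A (IV), but A–C–E–G is the minor-seventh chord from E minor. As a borrowed chord it is labeled iv7.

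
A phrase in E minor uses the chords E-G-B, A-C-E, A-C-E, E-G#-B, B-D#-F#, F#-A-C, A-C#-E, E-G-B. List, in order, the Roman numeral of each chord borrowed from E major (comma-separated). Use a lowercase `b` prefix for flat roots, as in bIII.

E minor has the diatonic set Em, F#dim, G, Am, B, C, D (with V from harmonic minor). E–G–B = Em, A–C–E = Am, B–D#–F# = B and F#–A–C = F#dim are all diatonic. E–G#–B is not: scale degree 1 in E minor carries Em (i). In E major the chord on that degree is E, so here it functions as I, borrowed from the parallel major. A–C#–E is not: scale degree 4 in E minor carries Am (iv). In E major the chord on that degree is A, so here it functions as IV, borrowed from the parallel major.

I, IV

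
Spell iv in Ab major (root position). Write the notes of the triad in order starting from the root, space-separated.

The root, Db, is scale degree 4 — the same note in Ab major and Ab minor; only the chord quality changes. Building the minor chord from the parallel minor on Db: Db–Fb–Ab.

Db Fb Ab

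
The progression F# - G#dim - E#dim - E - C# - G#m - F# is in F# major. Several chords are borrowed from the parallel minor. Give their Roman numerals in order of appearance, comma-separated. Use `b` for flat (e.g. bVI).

The diatonic triads in F# major are F#, G#m, A#m, B, C#, D#m, E#dim. F#, E#dim, C# and G#m are all diatonic. G#dim (G#–B–D) doesn't fit — on degree 2 F# major would have G#m (ii). G#dim is the degree-2 chord of F# minor, so it is the borrowed ii°. E (E–G#–B) doesn't fit — on degree 7 F# major would have E#dim (vii°). E is the degree-7 chord of F# minor, so it is the borrowed bVII.

ii°, bVII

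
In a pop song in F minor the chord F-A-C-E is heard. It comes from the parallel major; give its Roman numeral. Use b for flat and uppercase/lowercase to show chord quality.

Imaj7

F is scale degree 1 in F minor. F–A–C–E is a major-seventh chord — the form found in F major, not the diatonic i (Fm). Borrowed into F minor it is written Imaj7.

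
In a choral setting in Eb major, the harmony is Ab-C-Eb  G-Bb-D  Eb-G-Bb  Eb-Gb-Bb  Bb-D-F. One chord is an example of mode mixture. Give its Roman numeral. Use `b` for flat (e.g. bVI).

Eb major has the diatonic set Eb, Fm, Gm, Ab, Bb, Cm, Ddim. Ab–C–Eb = Ab, G–Bb–D = Gm, Eb–G–Bb = Eb and Bb–D–F = Bb are all diatonic. But Eb–Gb–Bb is foreign: the diatonic I on degree 1 is Eb, whereas Ebm comes from Eb minor. It is labeled i.

i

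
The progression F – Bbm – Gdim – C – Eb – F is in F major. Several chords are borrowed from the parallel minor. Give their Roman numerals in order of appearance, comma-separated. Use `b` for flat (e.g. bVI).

F major has the diatonic set F, Gm, Am, Bb, C, Dm, Edim. F and C both belong to that set. But Bbm (Bb–Db–F) is foreign: the diatonic IV on degree 4 is Bb, whereas Bbm comes from F minor. It is labeled iv. But Gdim (G–Bb–Db) is foreign: the diatonic ii on degree 2 is Gm, whereas Gdim comes from F minor. It is labeled ii°. Eb (Eb–G–Bb) is not: scale degree 7 in F major carries Edim (vii°). In F minor the chord on that degree is Eb, so here it functions as bVII, borrowed from the parallel minor.

iv, ii°, bVII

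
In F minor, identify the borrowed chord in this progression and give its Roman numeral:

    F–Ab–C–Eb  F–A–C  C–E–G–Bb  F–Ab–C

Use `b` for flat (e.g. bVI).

I

F minor has the diatonic set Fm, Gdim, Ab, Bbm, C, Db, Eb (with V from harmonic minor). Of the given chords, F–Ab–C–Eb = Fm7, C–E–G–Bb = C7 and F–Ab–C = Fm are diatonic. F–A–C is not: scale degree 1 in F minor carries Fm (i). In F major the chord on that degree is F, so here it functions as I, borrowed from the parallel major.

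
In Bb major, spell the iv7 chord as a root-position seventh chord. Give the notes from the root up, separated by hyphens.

The root, Eb, is scale degree 4 — the same note in Bb major and Bb minor; only the chord quality changes. Stacking thirds in Bb minor on Eb gives Eb–Gb–Bb–Db.

Eb-Gb-Bb-Db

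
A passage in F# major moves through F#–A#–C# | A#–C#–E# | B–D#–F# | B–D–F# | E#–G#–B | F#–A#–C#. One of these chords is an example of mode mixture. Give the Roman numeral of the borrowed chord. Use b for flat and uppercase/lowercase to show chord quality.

F# major has the diatonic set F#, G#m, A#m, B, C#, D#m, E#dim. F#–A#–C# = F#, A#–C#–E# = A#m, B–D#–F# = B and E#–G#–B = E#dim all belong to that set. B–D–F# doesn't fit — on degree 4 F# major would have B (IV). Bm is the degree-4 chord of F# minor, so it is the borrowed iv.

iv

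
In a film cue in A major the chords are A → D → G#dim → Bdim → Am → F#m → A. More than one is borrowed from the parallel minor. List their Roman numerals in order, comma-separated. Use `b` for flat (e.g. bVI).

A major has the diatonic set A, Bm, C#m, D, E, F#m, G#dim. Of the given chords, A, D, G#dim and F#m are diatonic. Bdim (B–D–F) doesn't fit — on degree 2 A major would have Bm (ii). Bdim is the degree-2 chord of A minor, so it is the borrowed ii°. But Am (A–C–E) is foreign: the diatonic I on degree 1 is A, whereas Am comes from A minor. It is labeled i.

ii°, i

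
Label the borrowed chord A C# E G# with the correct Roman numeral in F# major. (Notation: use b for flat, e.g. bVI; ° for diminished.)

A is the lowered form of scale degree 3 in F# major (the diatonic degree 3 is A#). A–C#–E–G# is a major-seventh chord — the form found in F# minor, not the diatonic iii (A#m). Borrowed into F# major it is written bIIImaj7.

bIIImaj7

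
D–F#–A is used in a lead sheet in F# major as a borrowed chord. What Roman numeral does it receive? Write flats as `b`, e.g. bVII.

bVI

In F# major scale degree 6 is D#; D is its lowered form, from F# minor. D–F#–A is a major chord — the form found in F# minor, not the diatonic vi (D#m). Borrowed into F# major it is written bVI.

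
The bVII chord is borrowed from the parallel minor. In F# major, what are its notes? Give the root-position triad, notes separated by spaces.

bVII is built on the lowered scale degree 7. In F# major degree 7 is E#; lowered it becomes E. In F# minor the chord on E is E–G#–B.

E G# B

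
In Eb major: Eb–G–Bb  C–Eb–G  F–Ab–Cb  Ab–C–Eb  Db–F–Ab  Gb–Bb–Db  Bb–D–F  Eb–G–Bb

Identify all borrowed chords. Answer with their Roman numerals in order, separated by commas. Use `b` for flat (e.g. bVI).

ii°, bVII, bIII

Eb major has the diatonic set Eb, Fm, Gm, Ab, Bb, Cm, Ddim. Eb–G–Bb = Eb, C–Eb–G = Cm, Ab–C–Eb = Ab and Bb–D–F = Bb are all diatonic. But F–Ab–Cb is foreign: the diatonic ii on degree 2 is Fm, whereas Fdim comes from Eb minor. It is labeled ii°. But Db–F–Ab is foreign: the diatonic vii° on degree 7 is Ddim, whereas Db comes from Eb minor. It is labeled bVII. Gb–Bb–Db doesn't fit — on degree 3 Eb major would have Gm (iii). Gb is the degree-3 chord of Eb minor, so it is the borrowed bIII.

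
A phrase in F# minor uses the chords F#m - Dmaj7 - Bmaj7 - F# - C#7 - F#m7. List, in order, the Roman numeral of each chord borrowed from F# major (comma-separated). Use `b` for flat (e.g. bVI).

In F# minor (with V from harmonic minor) the diatonic chords are F#m, G#dim, A, Bm, C#, D, E. F#m, Dmaj7, C#7 and F#m7 are all diatonic. Bmaj7 (B–D#–F#–A#) is not: scale degree 4 in F# minor carries Bm (iv). In F# major the chord on that degree is Bmaj7, so here it functions as IVmaj7, borrowed from the parallel major. But F# (F#–A#–C#) is foreign: the diatonic i on degree 1 is F#m, whereas F# comes from F# major. It is labeled I.

IVmaj7, I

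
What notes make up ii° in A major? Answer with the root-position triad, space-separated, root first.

The root, B, is scale degree 2 — the same note in A major and A minor; only the chord quality changes. Building the diminished chord from the parallel minor on B: B–D–F.

B D F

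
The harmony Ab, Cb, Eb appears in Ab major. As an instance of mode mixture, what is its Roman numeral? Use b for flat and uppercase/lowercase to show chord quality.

The root Ab is the diatonic 1st degree of Ab major; the borrowing shows in the chord quality. Diatonically Ab major has Ab (I) on that degree; Ab–Cb–Eb is instead the minor chord native to Ab minor, so it takes the label i.

i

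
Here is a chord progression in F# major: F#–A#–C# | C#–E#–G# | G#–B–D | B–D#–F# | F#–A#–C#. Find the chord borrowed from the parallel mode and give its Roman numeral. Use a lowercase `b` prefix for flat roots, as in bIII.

ii°

The diatonic triads in F# major are F#, G#m, A#m, B, C#, D#m, E#dim. F#–A#–C# = F#, C#–E#–G# = C# and B–D#–F# = B are all diatonic. But G#–B–D is foreign: the diatonic ii on degree 2 is G#m, whereas G#dim comes from F# minor. It is labeled ii°.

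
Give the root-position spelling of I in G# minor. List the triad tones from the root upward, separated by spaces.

I is built on scale degree 1, which is G# in both G# minor and its parallel. Stacking thirds in G# major on G# gives G#–B#–D#.

G# B# D#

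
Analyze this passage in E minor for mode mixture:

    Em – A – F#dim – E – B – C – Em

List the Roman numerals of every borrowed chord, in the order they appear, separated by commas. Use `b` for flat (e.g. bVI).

IV, I

E minor has the diatonic set Em, F#dim, G, Am, B, C, D (with V from harmonic minor). Of the given chords, Em, F#dim, B and C are diatonic. A (A–C#–E) doesn't fit — on degree 4 E minor would have Am (iv). A is the degree-4 chord of E major, so it is the borrowed IV. E (E–G#–B) is not: scale degree 1 in E minor carries Em (i). In E major the chord on that degree is E, so here it functions as I, borrowed from the parallel major.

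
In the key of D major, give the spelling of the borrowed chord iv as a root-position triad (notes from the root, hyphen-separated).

iv is built on scale degree 4, which is G in both D major and its parallel. Building the minor chord from the parallel minor on G: G–Bb–D.

G-Bb-D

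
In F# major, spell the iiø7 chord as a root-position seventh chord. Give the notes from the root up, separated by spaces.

G# B D F#

The root, G#, is scale degree 2 — the same note in F# major and F# minor; only the chord quality changes. Stacking thirds in F# minor on G# gives G#–B–D–F#.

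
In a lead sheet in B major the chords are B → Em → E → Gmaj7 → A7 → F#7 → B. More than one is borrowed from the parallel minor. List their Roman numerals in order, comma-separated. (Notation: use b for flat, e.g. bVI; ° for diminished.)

The diatonic triads in B major are B, C#m, D#m, E, F#, G#m, A#dim. B, E and F#7 are all diatonic. But Em (E–G–B) is foreign: the diatonic IV on degree 4 is E, whereas Em comes from B minor. It is labeled iv. But Gmaj7 (G–B–D–F#) is foreign: the diatonic vi on degree 6 is G#m, whereas Gmaj7 comes from B minor. It is labeled bVImaj7. A7 (A–C#–E–G) doesn't fit — on degree 7 B major would have A#dim (vii°). A7 is the degree-7 chord of B minor, so it is the borrowed bVII7.

iv, bVImaj7, bVII7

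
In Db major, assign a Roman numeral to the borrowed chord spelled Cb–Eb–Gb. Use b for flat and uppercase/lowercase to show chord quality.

bVII

Cb is the lowered form of scale degree 7 in Db major (the diatonic degree 7 is C). The diatonic chord on degree 7 would be Cdim (vii°), but Cb–Eb–Gb is the major chord from Db minor. As a borrowed chord it is labeled bVII.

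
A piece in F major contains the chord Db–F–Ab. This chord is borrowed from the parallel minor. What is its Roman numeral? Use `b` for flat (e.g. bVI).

In F major scale degree 6 is D; Db is its lowered form, from F minor. Diatonically F major has Dm (vi) on that degree; Db–F–Ab is instead the major chord native to F minor, so it takes the label bVI.

bVI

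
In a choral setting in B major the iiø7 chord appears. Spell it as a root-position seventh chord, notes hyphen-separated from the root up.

iiø7 is built on scale degree 2, which is C# in both B major and its parallel. In B minor the chord on C# is C#–E–G–B.

C#-E-G-B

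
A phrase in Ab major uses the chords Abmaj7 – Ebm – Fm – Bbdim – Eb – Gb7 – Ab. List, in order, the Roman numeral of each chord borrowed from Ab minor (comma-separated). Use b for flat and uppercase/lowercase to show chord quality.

v, ii°, bVII7

Ab major has the diatonic set Ab, Bbm, Cm, Db, Eb, Fm, Gdim. Abmaj7, Fm, Eb and Ab all belong to that set. Ebm (Eb–Gb–Bb) doesn't fit — on degree 5 Ab major would have Eb (V). Ebm is the degree-5 chord of Ab minor, so it is the borrowed v. Bbdim (Bb–Db–Fb) is not: scale degree 2 in Ab major carries Bbm (ii). In Ab minor the chord on that degree is Bbdim, so here it functions as ii°, borrowed from the parallel minor. But Gb7 (Gb–Bb–Db–Fb) is foreign: the diatonic vii° on degree 7 is Gdim, whereas Gb7 comes from Ab minor. It is labeled bVII7.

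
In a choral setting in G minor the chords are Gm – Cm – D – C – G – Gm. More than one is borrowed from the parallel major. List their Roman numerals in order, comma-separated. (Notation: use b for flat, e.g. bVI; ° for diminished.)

IV, I

The diatonic triads in G minor (with V from harmonic minor) are Gm, Adim, Bb, Cm, D, Eb, F. Of the given chords, Gm, Cm and D are diatonic. C (C–E–G) is not: scale degree 4 in G minor carries Cm (iv). In G major the chord on that degree is C, so here it functions as IV, borrowed from the parallel major. G (G–B–D) doesn't fit — on degree 1 G minor would have Gm (i). G is the degree-1 chord of G major, so it is the borrowed I.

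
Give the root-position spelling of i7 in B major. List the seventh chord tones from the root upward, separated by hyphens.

The root, B, is scale degree 1 — the same note in B major and B minor; only the chord quality changes. Stacking thirds in B minor on B gives B–D–F#–A.

B-D-F#-A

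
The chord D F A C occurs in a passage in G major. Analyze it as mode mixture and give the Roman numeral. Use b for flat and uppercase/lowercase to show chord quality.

The root D is the diatonic 5th degree of G major; the borrowing shows in the chord quality. D–F–A–C is a minor-seventh chord — the form found in G minor, not the diatonic V (D). Borrowed into G major it is written v7.

v7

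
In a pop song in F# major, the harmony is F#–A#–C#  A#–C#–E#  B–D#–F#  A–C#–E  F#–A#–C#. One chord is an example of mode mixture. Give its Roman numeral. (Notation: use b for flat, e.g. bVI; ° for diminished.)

bIII

The diatonic triads in F# major are F#, G#m, A#m, B, C#, D#m, E#dim. F#–A#–C# = F#, A#–C#–E# = A#m and B–D#–F# = B all belong to that set. But A–C#–E is foreign: the diatonic iii on degree 3 is A#m, whereas A comes from F# minor. It is labeled bIII.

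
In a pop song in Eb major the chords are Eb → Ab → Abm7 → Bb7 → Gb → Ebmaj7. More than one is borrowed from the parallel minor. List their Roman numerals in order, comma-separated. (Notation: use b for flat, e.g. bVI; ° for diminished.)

Eb major has the diatonic set Eb, Fm, Gm, Ab, Bb, Cm, Ddim. Of the given chords, Eb, Ab, Bb7 and Ebmaj7 are diatonic. Abm7 (Ab–Cb–Eb–Gb) doesn't fit — on degree 4 Eb major would have Ab (IV). Abm7 is the degree-4 chord of Eb minor, so it is the borrowed iv7. Gb (Gb–Bb–Db) is not: scale degree 3 in Eb major carries Gm (iii). In Eb minor the chord on that degree is Gb, so here it functions as bIII, borrowed from the parallel minor.

iv7, bIII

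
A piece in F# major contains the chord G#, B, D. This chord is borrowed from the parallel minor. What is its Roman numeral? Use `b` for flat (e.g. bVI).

G# is scale degree 2 in F# major. Diatonically F# major has G#m (ii) on that degree; G#–B–D is instead the diminished chord native to F# minor, so it takes the label ii°.

ii°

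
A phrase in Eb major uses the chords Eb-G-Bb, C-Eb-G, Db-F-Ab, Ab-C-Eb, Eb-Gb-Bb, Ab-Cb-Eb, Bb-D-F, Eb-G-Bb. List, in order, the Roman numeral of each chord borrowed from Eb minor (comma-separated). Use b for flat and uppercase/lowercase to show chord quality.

In Eb major the diatonic chords are Eb, Fm, Gm, Ab, Bb, Cm, Ddim. Of the given chords, Eb–G–Bb = Eb, C–Eb–G = Cm, Ab–C–Eb = Ab and Bb–D–F = Bb are diatonic. Db–F–Ab is not: scale degree 7 in Eb major carries Ddim (vii°). In Eb minor the chord on that degree is Db, so here it functions as bVII, borrowed from the parallel minor. But Eb–Gb–Bb is foreign: the diatonic I on degree 1 is Eb, whereas Ebm comes from Eb minor. It is labeled i. Ab–Cb–Eb doesn't fit — on degree 4 Eb major would have Ab (IV). Abm is the degree-4 chord of Eb minor, so it is the borrowed iv.

bVII, i, iv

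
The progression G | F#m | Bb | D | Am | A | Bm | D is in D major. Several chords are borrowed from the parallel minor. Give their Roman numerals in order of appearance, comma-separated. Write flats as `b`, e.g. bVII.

bVI, v

D major has the diatonic set D, Em, F#m, G, A, Bm, C#dim. Of the given chords, G, F#m, D, A and Bm are diatonic. But Bb (Bb–D–F) is foreign: the diatonic vi on degree 6 is Bm, whereas Bb comes from D minor. It is labeled bVI. Am (A–C–E) is not: scale degree 5 in D major carries A (V). In D minor the chord on that degree is Am, so here it functions as v, borrowed from the parallel minor.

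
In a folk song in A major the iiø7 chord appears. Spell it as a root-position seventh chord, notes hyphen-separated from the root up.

iiø7 is built on scale degree 2, which is B in both A major and its parallel. In A minor the chord on B is B–D–F–A.

B-D-F-A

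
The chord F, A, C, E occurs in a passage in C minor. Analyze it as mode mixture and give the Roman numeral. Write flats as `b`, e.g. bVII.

IVmaj7

The root F is the diatonic 4th degree of C minor; the borrowing shows in the chord quality. F–A–C–E is a major-seventh chord — the form found in C major, not the diatonic iv (Fm). Borrowed into C minor it is written IVmaj7.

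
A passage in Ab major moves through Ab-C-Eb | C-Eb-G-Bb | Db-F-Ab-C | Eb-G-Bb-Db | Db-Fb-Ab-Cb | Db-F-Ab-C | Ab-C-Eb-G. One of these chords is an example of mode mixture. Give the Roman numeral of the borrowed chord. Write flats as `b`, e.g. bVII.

Ab major has the diatonic set Ab, Bbm, Cm, Db, Eb, Fm, Gdim. Ab–C–Eb = Ab, C–Eb–G–Bb = Cm7, Db–F–Ab–C = Dbmaj7, Eb–G–Bb–Db = Eb7 and Ab–C–Eb–G = Abmaj7 all belong to that set. But Db–Fb–Ab–Cb is foreign: the diatonic IV on degree 4 is Db, whereas Dbm7 comes from Ab minor. It is labeled iv7.

iv7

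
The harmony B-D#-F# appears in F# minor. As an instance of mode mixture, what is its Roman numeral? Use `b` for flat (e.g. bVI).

IV

B is scale degree 4 in F# minor. The diatonic chord on degree 4 would be Bm (iv), but B–D#–F# is the major chord from F# major. As a borrowed chord it is labeled IV.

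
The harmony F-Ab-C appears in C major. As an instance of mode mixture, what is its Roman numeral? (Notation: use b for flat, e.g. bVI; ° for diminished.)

The root F is the diatonic 4th degree of C major; the borrowing shows in the chord quality. Diatonically C major has F (IV) on that degree; F–Ab–C is instead the minor chord native to C minor, so it takes the label iv.

iv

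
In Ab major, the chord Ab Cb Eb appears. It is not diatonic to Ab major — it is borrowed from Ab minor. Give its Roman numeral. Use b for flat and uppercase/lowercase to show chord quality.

Ab is scale degree 1 in Ab major. Ab–Cb–Eb is a minor chord — the form found in Ab minor, not the diatonic I (Ab). Borrowed into Ab major it is written i.

i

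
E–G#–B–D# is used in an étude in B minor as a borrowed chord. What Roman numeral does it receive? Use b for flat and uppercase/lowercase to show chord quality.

E is scale degree 4 in B minor. Diatonically B minor has Em (iv) on that degree; E–G#–B–D# is instead the major-seventh chord native to B major, so it takes the label IVmaj7.

IVmaj7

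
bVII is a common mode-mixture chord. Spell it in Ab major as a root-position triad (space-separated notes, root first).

Gb Bb Db

bVII is built on the lowered scale degree 7. In Ab major degree 7 is G; lowered it becomes Gb. In Ab minor the chord on Gb is Gb–Bb–Db.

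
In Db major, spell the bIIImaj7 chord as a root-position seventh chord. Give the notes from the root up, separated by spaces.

The root of bIIImaj7 is the lowered 3rd degree: F becomes Fb. Building the major-seventh chord from the parallel minor on Fb: Fb–Ab–Cb–Eb.

Fb Ab Cb Eb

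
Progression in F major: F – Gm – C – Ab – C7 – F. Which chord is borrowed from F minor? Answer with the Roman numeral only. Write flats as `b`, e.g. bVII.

bIII

In F major the diatonic chords are F, Gm, Am, Bb, C, Dm, Edim. Of the given chords, F, Gm, C and C7 are diatonic. Ab (Ab–C–Eb) doesn't fit — on degree 3 F major would have Am (iii). Ab is the degree-3 chord of F minor, so it is the borrowed bIII.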